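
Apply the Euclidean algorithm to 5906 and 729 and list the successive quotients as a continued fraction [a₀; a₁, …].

5906 ÷ 729 → quotient 8, remainder 74
729 ÷ 74 → quotient 9, remainder 63
74 ÷ 63 → quotient 1, remainder 11
63 ÷ 11 → quotient 5, remainder 8
11 ÷ 8 → quotient 1, remainder 3
8 ÷ 3 → quotient 2, remainder 2
3 ÷ 2 → quotient 1, remainder 1
2 ÷ 1 → quotient 2, remainder 0

[8; 9, 1, 5, 1, 2, 1, 2]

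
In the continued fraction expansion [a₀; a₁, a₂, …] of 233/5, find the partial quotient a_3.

2

⌊233/5⌋ = 46, remainder 3
⌊5/3⌋ = 1, remainder 2
⌊3/2⌋ = 1, remainder 1
⌊2/1⌋ = 2, remainder 0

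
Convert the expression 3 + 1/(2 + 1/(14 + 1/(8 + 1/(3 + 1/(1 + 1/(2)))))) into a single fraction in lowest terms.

9268/2661

Use the convergent recurrence hₖ = aₖ·hₖ₋₁ + hₖ₋₂ (and likewise for the denominators kₖ):
a_0 = 3: 3/1
a_1 = 2: 7/2
a_2 = 14: 101/29
a_3 = 8: 815/234
a_4 = 3: 2546/731
a_5 = 1: 3361/965
a_6 = 2: 9268/2661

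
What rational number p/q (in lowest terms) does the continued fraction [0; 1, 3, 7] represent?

Start with 7.
3 + 1/(7/1) = 3 + 1/7 = 22/7
1 + 1/(22/7) = 1 + 7/22 = 29/22
0 + 1/(29/22) = 0 + 22/29 = 22/29

22/29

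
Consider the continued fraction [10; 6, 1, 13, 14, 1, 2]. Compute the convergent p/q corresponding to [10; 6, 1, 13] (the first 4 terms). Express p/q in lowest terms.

984/97

a_0 = 10: 10/1
a_1 = 6: 61/6
a_2 = 1: 71/7
a_3 = 13: 984/97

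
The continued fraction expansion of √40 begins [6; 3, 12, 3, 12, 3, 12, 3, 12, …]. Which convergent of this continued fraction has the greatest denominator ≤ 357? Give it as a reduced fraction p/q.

721/114

List convergents until the denominator exceeds the bound:
a_0 = 6: 6/1  (≤ bound)
a_1 = 3: 19/3  (≤ bound)
a_2 = 12: 234/37  (≤ bound)
a_3 = 3: 721/114  (≤ bound)
a_4 = 12: 8886/1405  (> 357, stop)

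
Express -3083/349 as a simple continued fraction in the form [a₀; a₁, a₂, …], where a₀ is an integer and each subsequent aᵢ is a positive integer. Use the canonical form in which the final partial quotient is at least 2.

Apply division with remainder until the remainder is 0:
⌊-3083/349⌋ = -9, remainder 58
⌊349/58⌋ = 6, remainder 1
⌊58/1⌋ = 58, remainder 0

[-9; 6, 58]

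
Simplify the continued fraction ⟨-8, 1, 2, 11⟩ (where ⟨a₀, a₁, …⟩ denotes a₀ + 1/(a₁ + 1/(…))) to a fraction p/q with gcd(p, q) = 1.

a_0 = -8: -8/1
a_1 = 1: -7/1
a_2 = 2: -22/3
a_3 = 11: -249/34

-249/34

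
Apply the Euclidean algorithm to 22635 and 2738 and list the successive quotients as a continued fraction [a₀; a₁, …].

⌊22635/2738⌋ = 8, remainder 731
⌊2738/731⌋ = 3, remainder 545
⌊731/545⌋ = 1, remainder 186
⌊545/186⌋ = 2, remainder 173
⌊186/173⌋ = 1, remainder 13
⌊173/13⌋ = 13, remainder 4
⌊13/4⌋ = 3, remainder 1
⌊4/1⌋ = 4, remainder 0

[8; 3, 1, 2, 1, 13, 3, 4]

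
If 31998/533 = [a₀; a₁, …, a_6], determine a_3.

1

Run the Euclidean algorithm, recording each quotient:
31998 ÷ 533 → quotient 60, remainder 18
533 ÷ 18 → quotient 29, remainder 11
18 ÷ 11 → quotient 1, remainder 7
11 ÷ 7 → quotient 1, remainder 4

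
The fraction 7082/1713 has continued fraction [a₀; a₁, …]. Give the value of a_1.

7082 ÷ 1713 → quotient 4, remainder 230
1713 ÷ 230 → quotient 7, remainder 103

7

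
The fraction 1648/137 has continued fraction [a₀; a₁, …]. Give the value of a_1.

⌊1648/137⌋ = 12, remainder 4
⌊137/4⌋ = 34, remainder 1

34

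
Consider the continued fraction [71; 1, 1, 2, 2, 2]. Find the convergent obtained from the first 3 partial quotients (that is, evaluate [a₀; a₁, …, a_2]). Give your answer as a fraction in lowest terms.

Starting at the tail and folding back:
Start with 1.
1 + 1/(1/1) = 1 + 1/1 = 2/1
71 + 1/(2/1) = 71 + 1/2 = 143/2

143/2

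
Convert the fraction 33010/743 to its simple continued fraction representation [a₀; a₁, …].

[44; 2, 2, 1, 34, 1, 2]

33010 = 44·743 + 318, so a_0 = 44
743 = 2·318 + 107, so a_1 = 2
318 = 2·107 + 104, so a_2 = 2
107 = 1·104 + 3, so a_3 = 1
104 = 34·3 + 2, so a_4 = 34
3 = 1·2 + 1, so a_5 = 1
2 = 2·1 + 0, so a_6 = 2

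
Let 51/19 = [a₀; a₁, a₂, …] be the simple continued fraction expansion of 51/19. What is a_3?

Apply division with remainder until the remainder is 0:
51 ÷ 19 → quotient 2, remainder 13
19 ÷ 13 → quotient 1, remainder 6
13 ÷ 6 → quotient 2, remainder 1
6 ÷ 1 → quotient 6, remainder 0

6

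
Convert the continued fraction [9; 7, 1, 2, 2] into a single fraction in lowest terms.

493/54

Work from the innermost term outward:
Start with 2.
2 + 1/(2/1) = 2 + 1/2 = 5/2
1 + 1/(5/2) = 1 + 2/5 = 7/5
7 + 1/(7/5) = 7 + 5/7 = 54/7
9 + 1/(54/7) = 9 + 7/54 = 493/54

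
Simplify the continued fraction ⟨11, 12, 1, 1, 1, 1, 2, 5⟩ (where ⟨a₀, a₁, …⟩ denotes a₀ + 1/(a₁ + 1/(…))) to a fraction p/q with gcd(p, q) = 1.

Start with 5.
2 + 1/(5/1) = 2 + 1/5 = 11/5
1 + 1/(11/5) = 1 + 5/11 = 16/11
1 + 1/(16/11) = 1 + 11/16 = 27/16
1 + 1/(27/16) = 1 + 16/27 = 43/27
1 + 1/(43/27) = 1 + 27/43 = 70/43
12 + 1/(70/43) = 12 + 43/70 = 883/70
11 + 1/(883/70) = 11 + 70/883 = 9783/883

9783/883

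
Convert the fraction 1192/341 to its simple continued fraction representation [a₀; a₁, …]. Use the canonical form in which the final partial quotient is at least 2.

[3; 2, 56, 3]

⌊1192/341⌋ = 3, remainder 169
⌊341/169⌋ = 2, remainder 3
⌊169/3⌋ = 56, remainder 1
⌊3/1⌋ = 3, remainder 0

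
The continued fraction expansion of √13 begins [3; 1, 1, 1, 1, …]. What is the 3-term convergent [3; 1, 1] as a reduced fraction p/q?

Compute successive convergents:
a_0 = 3: 3/1
a_1 = 1: 4/1
a_2 = 1: 7/2

7/2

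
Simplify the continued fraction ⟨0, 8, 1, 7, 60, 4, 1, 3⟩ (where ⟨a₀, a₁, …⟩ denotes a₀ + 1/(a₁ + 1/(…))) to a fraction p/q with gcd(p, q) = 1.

Start with 3.
1 + 1/(3/1) = 1 + 1/3 = 4/3
4 + 1/(4/3) = 4 + 3/4 = 19/4
60 + 1/(19/4) = 60 + 4/19 = 1144/19
7 + 1/(1144/19) = 7 + 19/1144 = 8027/1144
1 + 1/(8027/1144) = 1 + 1144/8027 = 9171/8027
8 + 1/(9171/8027) = 8 + 8027/9171 = 81395/9171
0 + 1/(81395/9171) = 0 + 9171/81395 = 9171/81395

9171/81395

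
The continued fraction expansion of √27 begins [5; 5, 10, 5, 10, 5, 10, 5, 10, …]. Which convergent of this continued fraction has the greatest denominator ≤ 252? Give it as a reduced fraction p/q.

a_0 = 5: 5/1  (≤ bound)
a_1 = 5: 26/5  (≤ bound)
a_2 = 10: 265/51  (≤ bound)
a_3 = 5: 1351/260  (> 252, stop)

265/51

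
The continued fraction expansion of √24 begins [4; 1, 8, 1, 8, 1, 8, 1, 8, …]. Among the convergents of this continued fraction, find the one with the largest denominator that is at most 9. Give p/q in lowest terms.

a_0 = 4: 4/1  (≤ bound)
a_1 = 1: 5/1  (≤ bound)
a_2 = 8: 44/9  (≤ bound)
a_3 = 1: 49/10  (> 9, stop)

44/9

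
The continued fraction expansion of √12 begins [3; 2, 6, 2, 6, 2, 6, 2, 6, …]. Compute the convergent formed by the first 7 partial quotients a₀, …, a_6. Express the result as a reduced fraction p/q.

8733/2521

a_0 = 3: 3/1
a_1 = 2: 7/2
a_2 = 6: 45/13
a_3 = 2: 97/28
a_4 = 6: 627/181
a_5 = 2: 1351/390
a_6 = 6: 8733/2521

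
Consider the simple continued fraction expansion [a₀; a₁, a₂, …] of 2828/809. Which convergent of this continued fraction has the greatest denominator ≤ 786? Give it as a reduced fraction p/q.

a_0 = 3: 3/1  (≤ bound)
a_1 = 2: 7/2  (≤ bound)
a_2 = 57: 402/115  (≤ bound)
a_3 = 3: 1213/347  (≤ bound)
a_4 = 2: 2828/809  (> 786, stop)

1213/347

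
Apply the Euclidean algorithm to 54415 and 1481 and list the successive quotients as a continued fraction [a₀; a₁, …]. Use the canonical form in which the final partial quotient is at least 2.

Apply division with remainder until the remainder is 0:
⌊54415/1481⌋ = 36, remainder 1099
⌊1481/1099⌋ = 1, remainder 382
⌊1099/382⌋ = 2, remainder 335
⌊382/335⌋ = 1, remainder 47
⌊335/47⌋ = 7, remainder 6
⌊47/6⌋ = 7, remainder 5
⌊6/5⌋ = 1, remainder 1
⌊5/1⌋ = 5, remainder 0

[36; 1, 2, 1, 7, 7, 1, 5]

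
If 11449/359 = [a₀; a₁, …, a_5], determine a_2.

11449 ÷ 359 → quotient 31, remainder 320
359 ÷ 320 → quotient 1, remainder 39
320 ÷ 39 → quotient 8, remainder 8

8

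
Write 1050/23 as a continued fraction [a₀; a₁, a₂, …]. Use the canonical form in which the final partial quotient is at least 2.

Apply division with remainder until the remainder is 0:
1050 ÷ 23 → quotient 45, remainder 15
23 ÷ 15 → quotient 1, remainder 8
15 ÷ 8 → quotient 1, remainder 7
8 ÷ 7 → quotient 1, remainder 1
7 ÷ 1 → quotient 7, remainder 0

[45; 1, 1, 1, 7]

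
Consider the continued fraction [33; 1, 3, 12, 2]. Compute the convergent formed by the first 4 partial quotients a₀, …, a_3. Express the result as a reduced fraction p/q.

Start with 12.
3 + 1/(12/1) = 3 + 1/12 = 37/12
1 + 1/(37/12) = 1 + 12/37 = 49/37
33 + 1/(49/37) = 33 + 37/49 = 1654/49

1654/49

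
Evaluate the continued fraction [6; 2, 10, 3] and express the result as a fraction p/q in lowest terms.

421/65

a_0 = 6: 6/1
a_1 = 2: 13/2
a_2 = 10: 136/21
a_3 = 3: 421/65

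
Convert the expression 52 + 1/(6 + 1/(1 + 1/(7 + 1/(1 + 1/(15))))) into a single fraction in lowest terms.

Start with 15.
1 + 1/(15/1) = 1 + 1/15 = 16/15
7 + 1/(16/15) = 7 + 15/16 = 127/16
1 + 1/(127/16) = 1 + 16/127 = 143/127
6 + 1/(143/127) = 6 + 127/143 = 985/143
52 + 1/(985/143) = 52 + 143/985 = 51363/985

51363/985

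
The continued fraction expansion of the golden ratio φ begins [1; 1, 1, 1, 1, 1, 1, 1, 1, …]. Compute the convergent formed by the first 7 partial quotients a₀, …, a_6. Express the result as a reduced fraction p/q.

Work from the innermost term outward:
Start with 1.
1 + 1/(1/1) = 1 + 1/1 = 2/1
1 + 1/(2/1) = 1 + 1/2 = 3/2
1 + 1/(3/2) = 1 + 2/3 = 5/3
1 + 1/(5/3) = 1 + 3/5 = 8/5
1 + 1/(8/5) = 1 + 5/8 = 13/8
1 + 1/(13/8) = 1 + 8/13 = 21/13

21/13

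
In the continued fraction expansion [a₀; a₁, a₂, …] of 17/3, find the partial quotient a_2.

17 ÷ 3 → quotient 5, remainder 2
3 ÷ 2 → quotient 1, remainder 1
2 ÷ 1 → quotient 2, remainder 0

2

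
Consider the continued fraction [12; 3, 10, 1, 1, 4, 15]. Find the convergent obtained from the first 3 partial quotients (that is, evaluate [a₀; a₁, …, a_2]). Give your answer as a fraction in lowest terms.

Start with 10.
3 + 1/(10/1) = 3 + 1/10 = 31/10
12 + 1/(31/10) = 12 + 10/31 = 382/31

382/31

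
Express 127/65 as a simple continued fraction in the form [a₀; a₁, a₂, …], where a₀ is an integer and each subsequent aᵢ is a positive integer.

[1; 1, 20, 1, 2]

127 = 1·65 + 62, so a_0 = 1
65 = 1·62 + 3, so a_1 = 1
62 = 20·3 + 2, so a_2 = 20
3 = 1·2 + 1, so a_3 = 1
2 = 2·1 + 0, so a_4 = 2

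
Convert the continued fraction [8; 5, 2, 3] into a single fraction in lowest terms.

a_0 = 8: 8/1
a_1 = 5: 41/5
a_2 = 2: 90/11
a_3 = 3: 311/38

311/38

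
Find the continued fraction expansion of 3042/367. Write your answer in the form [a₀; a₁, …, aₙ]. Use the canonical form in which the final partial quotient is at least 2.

3042 ÷ 367 → quotient 8, remainder 106
367 ÷ 106 → quotient 3, remainder 49
106 ÷ 49 → quotient 2, remainder 8
49 ÷ 8 → quotient 6, remainder 1
8 ÷ 1 → quotient 8, remainder 0

[8; 3, 2, 6, 8]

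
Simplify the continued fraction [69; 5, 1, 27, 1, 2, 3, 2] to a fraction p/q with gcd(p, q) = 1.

272313/3937

a_0 = 69: 69/1
a_1 = 5: 346/5
a_2 = 1: 415/6
a_3 = 27: 11551/167
a_4 = 1: 11966/173
a_5 = 2: 35483/513
a_6 = 3: 118415/1712
a_7 = 2: 272313/3937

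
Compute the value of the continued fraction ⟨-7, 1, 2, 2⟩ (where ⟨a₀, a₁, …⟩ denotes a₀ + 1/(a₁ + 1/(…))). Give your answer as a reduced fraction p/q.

-44/7

Start with 2.
2 + 1/(2/1) = 2 + 1/2 = 5/2
1 + 1/(5/2) = 1 + 2/5 = 7/5
-7 + 1/(7/5) = -7 + 5/7 = -44/7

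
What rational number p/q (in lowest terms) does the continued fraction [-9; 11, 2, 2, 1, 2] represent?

-1934/217

Start with 2.
1 + 1/(2/1) = 1 + 1/2 = 3/2
2 + 1/(3/2) = 2 + 2/3 = 8/3
2 + 1/(8/3) = 2 + 3/8 = 19/8
11 + 1/(19/8) = 11 + 8/19 = 217/19
-9 + 1/(217/19) = -9 + 19/217 = -1934/217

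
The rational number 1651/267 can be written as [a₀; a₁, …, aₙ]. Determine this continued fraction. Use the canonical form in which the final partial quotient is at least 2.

[6; 5, 2, 4, 2, 2]

Apply division with remainder until the remainder is 0:
1651 = 6·267 + 49, so a_0 = 6
267 = 5·49 + 22, so a_1 = 5
49 = 2·22 + 5, so a_2 = 2
22 = 4·5 + 2, so a_3 = 4
5 = 2·2 + 1, so a_4 = 2
2 = 2·1 + 0, so a_5 = 2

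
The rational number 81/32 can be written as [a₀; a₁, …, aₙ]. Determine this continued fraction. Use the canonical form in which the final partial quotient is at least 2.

Apply division with remainder until the remainder is 0:
⌊81/32⌋ = 2, remainder 17
⌊32/17⌋ = 1, remainder 15
⌊17/15⌋ = 1, remainder 2
⌊15/2⌋ = 7, remainder 1
⌊2/1⌋ = 2, remainder 0

[2; 1, 1, 7, 2]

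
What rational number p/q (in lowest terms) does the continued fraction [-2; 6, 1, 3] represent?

Starting at the tail and folding back:
Start with 3.
1 + 1/(3/1) = 1 + 1/3 = 4/3
6 + 1/(4/3) = 6 + 3/4 = 27/4
-2 + 1/(27/4) = -2 + 4/27 = -50/27

-50/27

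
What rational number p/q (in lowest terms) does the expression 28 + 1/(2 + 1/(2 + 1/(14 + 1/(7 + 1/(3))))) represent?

45416/1599

Compute successive convergents:
a_0 = 28: 28/1
a_1 = 2: 57/2
a_2 = 2: 142/5
a_3 = 14: 2045/72
a_4 = 7: 14457/509
a_5 = 3: 45416/1599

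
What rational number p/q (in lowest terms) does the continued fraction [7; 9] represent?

a_0 = 7: 7/1
a_1 = 9: 64/9

64/9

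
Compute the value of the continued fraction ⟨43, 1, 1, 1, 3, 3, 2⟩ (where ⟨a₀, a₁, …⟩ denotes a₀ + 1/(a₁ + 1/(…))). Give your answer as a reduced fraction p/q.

a_0 = 43: 43/1
a_1 = 1: 44/1
a_2 = 1: 87/2
a_3 = 1: 131/3
a_4 = 3: 480/11
a_5 = 3: 1571/36
a_6 = 2: 3622/83

3622/83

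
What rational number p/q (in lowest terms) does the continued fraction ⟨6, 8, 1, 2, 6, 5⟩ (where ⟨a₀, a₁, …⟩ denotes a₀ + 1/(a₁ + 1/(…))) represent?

5204/851

Collapse the nested fraction from the inside out:
Start with 5.
6 + 1/(5/1) = 6 + 1/5 = 31/5
2 + 1/(31/5) = 2 + 5/31 = 67/31
1 + 1/(67/31) = 1 + 31/67 = 98/67
8 + 1/(98/67) = 8 + 67/98 = 851/98
6 + 1/(851/98) = 6 + 98/851 = 5204/851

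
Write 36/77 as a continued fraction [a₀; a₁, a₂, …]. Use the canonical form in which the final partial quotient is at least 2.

36 = 0·77 + 36, so a_0 = 0
77 = 2·36 + 5, so a_1 = 2
36 = 7·5 + 1, so a_2 = 7
5 = 5·1 + 0, so a_3 = 5

[0; 2, 7, 5]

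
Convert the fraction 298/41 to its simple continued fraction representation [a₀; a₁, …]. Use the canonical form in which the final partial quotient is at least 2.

[7; 3, 1, 2, 1, 2]

Apply division with remainder until the remainder is 0:
298 = 7·41 + 11, so a_0 = 7
41 = 3·11 + 8, so a_1 = 3
11 = 1·8 + 3, so a_2 = 1
8 = 2·3 + 2, so a_3 = 2
3 = 1·2 + 1, so a_4 = 1
2 = 2·1 + 0, so a_5 = 2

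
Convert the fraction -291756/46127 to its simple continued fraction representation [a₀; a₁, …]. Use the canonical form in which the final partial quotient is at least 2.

[-7; 1, 2, 13, 10, 1, 1, 54]

-291756 ÷ 46127 → quotient -7, remainder 31133
46127 ÷ 31133 → quotient 1, remainder 14994
31133 ÷ 14994 → quotient 2, remainder 1145
14994 ÷ 1145 → quotient 13, remainder 109
1145 ÷ 109 → quotient 10, remainder 55
109 ÷ 55 → quotient 1, remainder 54
55 ÷ 54 → quotient 1, remainder 1
54 ÷ 1 → quotient 54, remainder 0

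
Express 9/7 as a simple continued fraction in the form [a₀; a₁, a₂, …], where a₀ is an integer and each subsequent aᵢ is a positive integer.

9 = 1·7 + 2, so a_0 = 1
7 = 3·2 + 1, so a_1 = 3
2 = 2·1 + 0, so a_2 = 2

[1; 3, 2]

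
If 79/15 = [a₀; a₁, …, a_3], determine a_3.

3

Run the Euclidean algorithm, recording each quotient:
79 = 5·15 + 4, so a_0 = 5
15 = 3·4 + 3, so a_1 = 3
4 = 1·3 + 1, so a_2 = 1
3 = 3·1 + 0, so a_3 = 3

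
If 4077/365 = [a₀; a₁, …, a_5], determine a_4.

1

4077 = 11·365 + 62, so a_0 = 11
365 = 5·62 + 55, so a_1 = 5
62 = 1·55 + 7, so a_2 = 1
55 = 7·7 + 6, so a_3 = 7
7 = 1·6 + 1, so a_4 = 1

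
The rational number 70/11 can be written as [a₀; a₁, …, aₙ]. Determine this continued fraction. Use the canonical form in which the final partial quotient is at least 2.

[6; 2, 1, 3]

70 ÷ 11 → quotient 6, remainder 4
11 ÷ 4 → quotient 2, remainder 3
4 ÷ 3 → quotient 1, remainder 1
3 ÷ 1 → quotient 3, remainder 0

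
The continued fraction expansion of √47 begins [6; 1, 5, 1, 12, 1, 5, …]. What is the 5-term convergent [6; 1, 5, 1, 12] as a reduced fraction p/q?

617/90

Starting at the tail and folding back:
Start with 12.
1 + 1/(12/1) = 1 + 1/12 = 13/12
5 + 1/(13/12) = 5 + 12/13 = 77/13
1 + 1/(77/13) = 1 + 13/77 = 90/77
6 + 1/(90/77) = 6 + 77/90 = 617/90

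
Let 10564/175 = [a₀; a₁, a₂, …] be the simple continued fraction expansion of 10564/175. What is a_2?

10564 ÷ 175 → quotient 60, remainder 64
175 ÷ 64 → quotient 2, remainder 47
64 ÷ 47 → quotient 1, remainder 17

1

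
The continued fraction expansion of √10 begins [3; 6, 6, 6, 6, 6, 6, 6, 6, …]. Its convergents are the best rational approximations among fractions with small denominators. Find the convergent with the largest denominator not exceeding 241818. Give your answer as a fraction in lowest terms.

168717/53353

List convergents until the denominator exceeds the bound:
a_0 = 3: 3/1  (≤ bound)
a_1 = 6: 19/6  (≤ bound)
a_2 = 6: 117/37  (≤ bound)
a_3 = 6: 721/228  (≤ bound)
a_4 = 6: 4443/1405  (≤ bound)
a_5 = 6: 27379/8658  (≤ bound)
a_6 = 6: 168717/53353  (≤ bound)
a_7 = 6: 1039681/328776  (> 241818, stop)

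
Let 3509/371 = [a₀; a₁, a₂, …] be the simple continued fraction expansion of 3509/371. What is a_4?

3509 ÷ 371 → quotient 9, remainder 170
371 ÷ 170 → quotient 2, remainder 31
170 ÷ 31 → quotient 5, remainder 15
31 ÷ 15 → quotient 2, remainder 1
15 ÷ 1 → quotient 15, remainder 0

15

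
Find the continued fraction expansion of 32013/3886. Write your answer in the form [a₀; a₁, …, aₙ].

Repeatedly divide and take the remainder:
⌊32013/3886⌋ = 8, remainder 925
⌊3886/925⌋ = 4, remainder 186
⌊925/186⌋ = 4, remainder 181
⌊186/181⌋ = 1, remainder 5
⌊181/5⌋ = 36, remainder 1
⌊5/1⌋ = 5, remainder 0

[8; 4, 4, 1, 36, 5]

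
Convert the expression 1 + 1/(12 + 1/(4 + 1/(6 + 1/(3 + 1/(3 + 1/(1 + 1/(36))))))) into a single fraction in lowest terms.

a_0 = 1: 1/1
a_1 = 12: 13/12
a_2 = 4: 53/49
a_3 = 6: 331/306
a_4 = 3: 1046/967
a_5 = 3: 3469/3207
a_6 = 1: 4515/4174
a_7 = 36: 166009/153471

166009/153471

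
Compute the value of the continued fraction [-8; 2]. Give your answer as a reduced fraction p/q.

-15/2

Start with 2.
-8 + 1/(2/1) = -8 + 1/2 = -15/2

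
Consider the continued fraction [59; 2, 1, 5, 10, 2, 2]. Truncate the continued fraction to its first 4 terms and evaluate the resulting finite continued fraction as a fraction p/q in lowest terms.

1009/17

a_0 = 59: 59/1
a_1 = 2: 119/2
a_2 = 1: 178/3
a_3 = 5: 1009/17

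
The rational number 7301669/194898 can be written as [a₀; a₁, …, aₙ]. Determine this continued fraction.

[37; 2, 6, 2, 5, 60, 2, 10]

⌊7301669/194898⌋ = 37, remainder 90443
⌊194898/90443⌋ = 2, remainder 14012
⌊90443/14012⌋ = 6, remainder 6371
⌊14012/6371⌋ = 2, remainder 1270
⌊6371/1270⌋ = 5, remainder 21
⌊1270/21⌋ = 60, remainder 10
⌊21/10⌋ = 2, remainder 1
⌊10/1⌋ = 10, remainder 0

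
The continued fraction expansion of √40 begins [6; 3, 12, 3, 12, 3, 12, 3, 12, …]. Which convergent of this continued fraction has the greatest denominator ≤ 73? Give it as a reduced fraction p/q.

List convergents until the denominator exceeds the bound:
a_0 = 6: 6/1  (≤ bound)
a_1 = 3: 19/3  (≤ bound)
a_2 = 12: 234/37  (≤ bound)
a_3 = 3: 721/114  (> 73, stop)

234/37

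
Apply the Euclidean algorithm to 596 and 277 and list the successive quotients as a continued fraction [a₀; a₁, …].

[2; 6, 1, 1, 2, 8]

596 = 2·277 + 42, so a_0 = 2
277 = 6·42 + 25, so a_1 = 6
42 = 1·25 + 17, so a_2 = 1
25 = 1·17 + 8, so a_3 = 1
17 = 2·8 + 1, so a_4 = 2
8 = 8·1 + 0, so a_5 = 8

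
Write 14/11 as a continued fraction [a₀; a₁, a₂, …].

[1; 3, 1, 2]

⌊14/11⌋ = 1, remainder 3
⌊11/3⌋ = 3, remainder 2
⌊3/2⌋ = 1, remainder 1
⌊2/1⌋ = 2, remainder 0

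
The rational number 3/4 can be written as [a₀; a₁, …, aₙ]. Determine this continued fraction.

[0; 1, 3]

⌊3/4⌋ = 0, remainder 3
⌊4/3⌋ = 1, remainder 1
⌊3/1⌋ = 3, remainder 0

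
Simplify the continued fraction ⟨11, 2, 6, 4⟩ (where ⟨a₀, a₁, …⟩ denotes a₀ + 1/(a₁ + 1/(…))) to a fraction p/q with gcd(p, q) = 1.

a_0 = 11: 11/1
a_1 = 2: 23/2
a_2 = 6: 149/13
a_3 = 4: 619/54

619/54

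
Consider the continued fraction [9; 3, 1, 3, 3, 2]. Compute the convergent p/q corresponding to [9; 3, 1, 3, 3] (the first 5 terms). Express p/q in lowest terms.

a_0 = 9: 9/1
a_1 = 3: 28/3
a_2 = 1: 37/4
a_3 = 3: 139/15
a_4 = 3: 454/49

454/49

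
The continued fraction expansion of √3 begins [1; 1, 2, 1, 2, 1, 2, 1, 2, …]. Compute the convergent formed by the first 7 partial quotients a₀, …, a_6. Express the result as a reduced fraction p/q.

71/41

a_0 = 1: 1/1
a_1 = 1: 2/1
a_2 = 2: 5/3
a_3 = 1: 7/4
a_4 = 2: 19/11
a_5 = 1: 26/15
a_6 = 2: 71/41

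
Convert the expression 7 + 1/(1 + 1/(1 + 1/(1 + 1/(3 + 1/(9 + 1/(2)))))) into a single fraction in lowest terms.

Starting at the tail and folding back:
Start with 2.
9 + 1/(2/1) = 9 + 1/2 = 19/2
3 + 1/(19/2) = 3 + 2/19 = 59/19
1 + 1/(59/19) = 1 + 19/59 = 78/59
1 + 1/(78/59) = 1 + 59/78 = 137/78
1 + 1/(137/78) = 1 + 78/137 = 215/137
7 + 1/(215/137) = 7 + 137/215 = 1642/215

1642/215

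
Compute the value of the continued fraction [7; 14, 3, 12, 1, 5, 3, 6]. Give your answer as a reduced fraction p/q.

a_0 = 7: 7/1
a_1 = 14: 99/14
a_2 = 3: 304/43
a_3 = 12: 3747/530
a_4 = 1: 4051/573
a_5 = 5: 24002/3395
a_6 = 3: 76057/10758
a_7 = 6: 480344/67943

480344/67943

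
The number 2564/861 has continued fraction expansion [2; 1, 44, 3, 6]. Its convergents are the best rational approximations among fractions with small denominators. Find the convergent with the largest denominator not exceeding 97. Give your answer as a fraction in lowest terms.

a_0 = 2: 2/1  (≤ bound)
a_1 = 1: 3/1  (≤ bound)
a_2 = 44: 134/45  (≤ bound)
a_3 = 3: 405/136  (> 97, stop)

134/45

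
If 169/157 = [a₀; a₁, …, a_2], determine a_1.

Run the Euclidean algorithm, recording each quotient:
169 = 1·157 + 12, so a_0 = 1
157 = 13·12 + 1, so a_1 = 13

13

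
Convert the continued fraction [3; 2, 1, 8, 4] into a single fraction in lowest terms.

Compute successive convergents:
a_0 = 3: 3/1
a_1 = 2: 7/2
a_2 = 1: 10/3
a_3 = 8: 87/26
a_4 = 4: 358/107

358/107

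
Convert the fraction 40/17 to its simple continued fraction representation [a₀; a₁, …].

[2; 2, 1, 5]

Run the Euclidean algorithm, recording each quotient:
40 ÷ 17 → quotient 2, remainder 6
17 ÷ 6 → quotient 2, remainder 5
6 ÷ 5 → quotient 1, remainder 1
5 ÷ 1 → quotient 5, remainder 0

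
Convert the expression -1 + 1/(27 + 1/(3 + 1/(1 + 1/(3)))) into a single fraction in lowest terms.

-394/409

a_0 = -1: -1/1
a_1 = 27: -26/27
a_2 = 3: -79/82
a_3 = 1: -105/109
a_4 = 3: -394/409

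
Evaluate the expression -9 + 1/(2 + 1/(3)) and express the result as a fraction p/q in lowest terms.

-60/7

a_0 = -9: -9/1
a_1 = 2: -17/2
a_2 = 3: -60/7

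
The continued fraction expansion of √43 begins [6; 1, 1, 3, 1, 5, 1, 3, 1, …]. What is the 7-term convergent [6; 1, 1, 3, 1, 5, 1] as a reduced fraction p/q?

400/61

Starting at the tail and folding back:
Start with 1.
5 + 1/(1/1) = 5 + 1/1 = 6/1
1 + 1/(6/1) = 1 + 1/6 = 7/6
3 + 1/(7/6) = 3 + 6/7 = 27/7
1 + 1/(27/7) = 1 + 7/27 = 34/27
1 + 1/(34/27) = 1 + 27/34 = 61/34
6 + 1/(61/34) = 6 + 34/61 = 400/61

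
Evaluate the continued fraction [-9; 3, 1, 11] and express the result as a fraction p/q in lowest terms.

-411/47

Build up convergents one term at a time:
a_0 = -9: -9/1
a_1 = 3: -26/3
a_2 = 1: -35/4
a_3 = 11: -411/47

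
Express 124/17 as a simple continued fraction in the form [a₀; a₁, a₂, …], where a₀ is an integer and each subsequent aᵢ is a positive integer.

[7; 3, 2, 2]

Repeatedly divide and take the remainder:
124 ÷ 17 → quotient 7, remainder 5
17 ÷ 5 → quotient 3, remainder 2
5 ÷ 2 → quotient 2, remainder 1
2 ÷ 1 → quotient 2, remainder 0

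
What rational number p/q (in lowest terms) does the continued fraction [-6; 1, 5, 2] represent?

Start with 2.
5 + 1/(2/1) = 5 + 1/2 = 11/2
1 + 1/(11/2) = 1 + 2/11 = 13/11
-6 + 1/(13/11) = -6 + 11/13 = -67/13

-67/13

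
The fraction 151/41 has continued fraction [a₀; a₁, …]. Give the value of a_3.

⌊151/41⌋ = 3, remainder 28
⌊41/28⌋ = 1, remainder 13
⌊28/13⌋ = 2, remainder 2
⌊13/2⌋ = 6, remainder 1

6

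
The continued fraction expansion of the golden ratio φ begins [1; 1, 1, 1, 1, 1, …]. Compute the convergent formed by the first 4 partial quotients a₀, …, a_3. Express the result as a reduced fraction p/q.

Start with 1.
1 + 1/(1/1) = 1 + 1/1 = 2/1
1 + 1/(2/1) = 1 + 1/2 = 3/2
1 + 1/(3/2) = 1 + 2/3 = 5/3

5/3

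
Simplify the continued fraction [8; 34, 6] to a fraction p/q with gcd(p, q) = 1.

1646/205

Start with 6.
34 + 1/(6/1) = 34 + 1/6 = 205/6
8 + 1/(205/6) = 8 + 6/205 = 1646/205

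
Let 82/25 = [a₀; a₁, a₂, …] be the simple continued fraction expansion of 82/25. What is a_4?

3

82 = 3·25 + 7, so a_0 = 3
25 = 3·7 + 4, so a_1 = 3
7 = 1·4 + 3, so a_2 = 1
4 = 1·3 + 1, so a_3 = 1
3 = 3·1 + 0, so a_4 = 3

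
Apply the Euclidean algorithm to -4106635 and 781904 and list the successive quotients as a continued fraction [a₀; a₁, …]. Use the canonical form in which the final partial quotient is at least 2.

[-6; 1, 2, 1, 29, 15, 14, 31]

-4106635 ÷ 781904 → quotient -6, remainder 584789
781904 ÷ 584789 → quotient 1, remainder 197115
584789 ÷ 197115 → quotient 2, remainder 190559
197115 ÷ 190559 → quotient 1, remainder 6556
190559 ÷ 6556 → quotient 29, remainder 435
6556 ÷ 435 → quotient 15, remainder 31
435 ÷ 31 → quotient 14, remainder 1
31 ÷ 1 → quotient 31, remainder 0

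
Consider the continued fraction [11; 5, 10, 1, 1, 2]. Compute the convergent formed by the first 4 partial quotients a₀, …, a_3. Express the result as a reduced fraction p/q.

627/56

a_0 = 11: 11/1
a_1 = 5: 56/5
a_2 = 10: 571/51
a_3 = 1: 627/56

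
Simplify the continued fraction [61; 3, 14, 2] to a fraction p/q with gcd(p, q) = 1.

Build up convergents one term at a time:
a_0 = 61: 61/1
a_1 = 3: 184/3
a_2 = 14: 2637/43
a_3 = 2: 5458/89

5458/89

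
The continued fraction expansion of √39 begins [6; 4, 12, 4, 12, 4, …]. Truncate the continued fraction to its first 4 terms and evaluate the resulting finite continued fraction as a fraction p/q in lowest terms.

1249/200

Compute successive convergents:
a_0 = 6: 6/1
a_1 = 4: 25/4
a_2 = 12: 306/49
a_3 = 4: 1249/200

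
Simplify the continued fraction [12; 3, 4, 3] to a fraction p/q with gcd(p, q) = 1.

Use the convergent recurrence hₖ = aₖ·hₖ₋₁ + hₖ₋₂ (and likewise for the denominators kₖ):
a_0 = 12: 12/1
a_1 = 3: 37/3
a_2 = 4: 160/13
a_3 = 3: 517/42

517/42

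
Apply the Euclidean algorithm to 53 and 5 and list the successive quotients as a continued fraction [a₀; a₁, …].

53 = 10·5 + 3, so a_0 = 10
5 = 1·3 + 2, so a_1 = 1
3 = 1·2 + 1, so a_2 = 1
2 = 2·1 + 0, so a_3 = 2

[10; 1, 1, 2]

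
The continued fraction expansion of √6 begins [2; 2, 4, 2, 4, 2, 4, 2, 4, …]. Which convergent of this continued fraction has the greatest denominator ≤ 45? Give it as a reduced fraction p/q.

List convergents until the denominator exceeds the bound:
a_0 = 2: 2/1  (≤ bound)
a_1 = 2: 5/2  (≤ bound)
a_2 = 4: 22/9  (≤ bound)
a_3 = 2: 49/20  (≤ bound)
a_4 = 4: 218/89  (> 45, stop)

49/20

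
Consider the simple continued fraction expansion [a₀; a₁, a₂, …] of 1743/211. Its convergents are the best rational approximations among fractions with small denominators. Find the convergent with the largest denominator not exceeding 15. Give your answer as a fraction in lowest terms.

a_0 = 8: 8/1  (≤ bound)
a_1 = 3: 25/3  (≤ bound)
a_2 = 1: 33/4  (≤ bound)
a_3 = 5: 190/23  (> 15, stop)

33/4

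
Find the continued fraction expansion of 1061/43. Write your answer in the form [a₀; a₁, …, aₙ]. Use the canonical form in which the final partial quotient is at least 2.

⌊1061/43⌋ = 24, remainder 29
⌊43/29⌋ = 1, remainder 14
⌊29/14⌋ = 2, remainder 1
⌊14/1⌋ = 14, remainder 0

[24; 1, 2, 14]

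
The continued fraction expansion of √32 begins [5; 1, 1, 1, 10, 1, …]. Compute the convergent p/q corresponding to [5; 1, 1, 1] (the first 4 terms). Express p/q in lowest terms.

Compute successive convergents:
a_0 = 5: 5/1
a_1 = 1: 6/1
a_2 = 1: 11/2
a_3 = 1: 17/3

17/3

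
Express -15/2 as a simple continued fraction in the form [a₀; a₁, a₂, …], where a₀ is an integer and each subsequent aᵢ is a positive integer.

-15 = -8·2 + 1, so a_0 = -8
2 = 2·1 + 0, so a_1 = 2

[-8; 2]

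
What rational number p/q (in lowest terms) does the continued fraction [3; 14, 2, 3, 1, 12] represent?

5098/1661

Start with 12.
1 + 1/(12/1) = 1 + 1/12 = 13/12
3 + 1/(13/12) = 3 + 12/13 = 51/13
2 + 1/(51/13) = 2 + 13/51 = 115/51
14 + 1/(115/51) = 14 + 51/115 = 1661/115
3 + 1/(1661/115) = 3 + 115/1661 = 5098/1661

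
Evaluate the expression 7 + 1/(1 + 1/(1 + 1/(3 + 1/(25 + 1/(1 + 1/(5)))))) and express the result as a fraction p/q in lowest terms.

8305/1097

Use the convergent recurrence hₖ = aₖ·hₖ₋₁ + hₖ₋₂ (and likewise for the denominators kₖ):
a_0 = 7: 7/1
a_1 = 1: 8/1
a_2 = 1: 15/2
a_3 = 3: 53/7
a_4 = 25: 1340/177
a_5 = 1: 1393/184
a_6 = 5: 8305/1097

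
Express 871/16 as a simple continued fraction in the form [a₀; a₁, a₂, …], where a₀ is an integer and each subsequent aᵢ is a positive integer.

[54; 2, 3, 2]

Run the Euclidean algorithm, recording each quotient:
⌊871/16⌋ = 54, remainder 7
⌊16/7⌋ = 2, remainder 2
⌊7/2⌋ = 3, remainder 1
⌊2/1⌋ = 2, remainder 0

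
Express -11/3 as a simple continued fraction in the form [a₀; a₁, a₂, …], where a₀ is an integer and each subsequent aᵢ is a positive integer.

Run the Euclidean algorithm, recording each quotient:
-11 = -4·3 + 1, so a_0 = -4
3 = 3·1 + 0, so a_1 = 3

[-4; 3]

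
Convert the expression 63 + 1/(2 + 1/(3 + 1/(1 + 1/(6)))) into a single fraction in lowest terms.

3870/61

Use the convergent recurrence hₖ = aₖ·hₖ₋₁ + hₖ₋₂ (and likewise for the denominators kₖ):
a_0 = 63: 63/1
a_1 = 2: 127/2
a_2 = 3: 444/7
a_3 = 1: 571/9
a_4 = 6: 3870/61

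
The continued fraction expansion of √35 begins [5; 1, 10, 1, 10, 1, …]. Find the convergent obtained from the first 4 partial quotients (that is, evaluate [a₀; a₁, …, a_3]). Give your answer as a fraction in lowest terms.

71/12

a_0 = 5: 5/1
a_1 = 1: 6/1
a_2 = 10: 65/11
a_3 = 1: 71/12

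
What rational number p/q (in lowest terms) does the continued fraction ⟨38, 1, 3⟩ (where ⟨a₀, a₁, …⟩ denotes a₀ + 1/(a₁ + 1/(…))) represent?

155/4

Compute successive convergents:
a_0 = 38: 38/1
a_1 = 1: 39/1
a_2 = 3: 155/4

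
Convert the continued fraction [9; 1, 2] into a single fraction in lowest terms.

Starting at the tail and folding back:
Start with 2.
1 + 1/(2/1) = 1 + 1/2 = 3/2
9 + 1/(3/2) = 9 + 2/3 = 29/3

29/3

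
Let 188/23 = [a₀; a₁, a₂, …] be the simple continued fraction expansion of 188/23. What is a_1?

5

Repeatedly divide and take the remainder:
188 ÷ 23 → quotient 8, remainder 4
23 ÷ 4 → quotient 5, remainder 3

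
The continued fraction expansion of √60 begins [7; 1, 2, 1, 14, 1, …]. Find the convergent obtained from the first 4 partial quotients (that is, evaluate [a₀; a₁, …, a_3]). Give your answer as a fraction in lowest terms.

Start with 1.
2 + 1/(1/1) = 2 + 1/1 = 3/1
1 + 1/(3/1) = 1 + 1/3 = 4/3
7 + 1/(4/3) = 7 + 3/4 = 31/4

31/4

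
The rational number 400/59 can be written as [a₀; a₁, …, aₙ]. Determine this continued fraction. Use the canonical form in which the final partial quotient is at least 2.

400 = 6·59 + 46, so a_0 = 6
59 = 1·46 + 13, so a_1 = 1
46 = 3·13 + 7, so a_2 = 3
13 = 1·7 + 6, so a_3 = 1
7 = 1·6 + 1, so a_4 = 1
6 = 6·1 + 0, so a_5 = 6

[6; 1, 3, 1, 1, 6]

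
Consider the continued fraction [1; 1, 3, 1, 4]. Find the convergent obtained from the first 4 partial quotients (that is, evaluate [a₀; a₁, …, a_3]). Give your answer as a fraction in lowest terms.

9/5

a_0 = 1: 1/1
a_1 = 1: 2/1
a_2 = 3: 7/4
a_3 = 1: 9/5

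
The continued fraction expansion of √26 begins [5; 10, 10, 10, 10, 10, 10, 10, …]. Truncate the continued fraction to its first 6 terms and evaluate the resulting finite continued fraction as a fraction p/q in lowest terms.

530451/104030

Start with 10.
10 + 1/(10/1) = 10 + 1/10 = 101/10
10 + 1/(101/10) = 10 + 10/101 = 1020/101
10 + 1/(1020/101) = 10 + 101/1020 = 10301/1020
10 + 1/(10301/1020) = 10 + 1020/10301 = 104030/10301
5 + 1/(104030/10301) = 5 + 10301/104030 = 530451/104030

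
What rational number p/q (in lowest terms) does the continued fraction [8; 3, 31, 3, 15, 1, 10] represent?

Use the convergent recurrence hₖ = aₖ·hₖ₋₁ + hₖ₋₂ (and likewise for the denominators kₖ):
a_0 = 8: 8/1
a_1 = 3: 25/3
a_2 = 31: 783/94
a_3 = 3: 2374/285
a_4 = 15: 36393/4369
a_5 = 1: 38767/4654
a_6 = 10: 424063/50909

424063/50909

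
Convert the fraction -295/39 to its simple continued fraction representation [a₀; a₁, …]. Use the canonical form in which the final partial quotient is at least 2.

-295 ÷ 39 → quotient -8, remainder 17
39 ÷ 17 → quotient 2, remainder 5
17 ÷ 5 → quotient 3, remainder 2
5 ÷ 2 → quotient 2, remainder 1
2 ÷ 1 → quotient 2, remainder 0

[-8; 2, 3, 2, 2]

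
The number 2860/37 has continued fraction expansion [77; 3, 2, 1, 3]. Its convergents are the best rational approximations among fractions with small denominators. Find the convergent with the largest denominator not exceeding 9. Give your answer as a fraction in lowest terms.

541/7

a_0 = 77: 77/1  (≤ bound)
a_1 = 3: 232/3  (≤ bound)
a_2 = 2: 541/7  (≤ bound)
a_3 = 1: 773/10  (> 9, stop)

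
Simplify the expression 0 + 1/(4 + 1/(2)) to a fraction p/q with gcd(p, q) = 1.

2/9

Start with 2.
4 + 1/(2/1) = 4 + 1/2 = 9/2
0 + 1/(9/2) = 0 + 2/9 = 2/9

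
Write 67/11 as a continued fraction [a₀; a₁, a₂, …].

[6; 11]

Apply division with remainder until the remainder is 0:
67 = 6·11 + 1, so a_0 = 6
11 = 11·1 + 0, so a_1 = 11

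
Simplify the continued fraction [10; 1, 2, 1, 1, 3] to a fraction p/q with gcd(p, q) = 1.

Use the convergent recurrence hₖ = aₖ·hₖ₋₁ + hₖ₋₂ (and likewise for the denominators kₖ):
a_0 = 10: 10/1
a_1 = 1: 11/1
a_2 = 2: 32/3
a_3 = 1: 43/4
a_4 = 1: 75/7
a_5 = 3: 268/25

268/25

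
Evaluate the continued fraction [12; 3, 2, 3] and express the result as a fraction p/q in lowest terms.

Work from the innermost term outward:
Start with 3.
2 + 1/(3/1) = 2 + 1/3 = 7/3
3 + 1/(7/3) = 3 + 3/7 = 24/7
12 + 1/(24/7) = 12 + 7/24 = 295/24

295/24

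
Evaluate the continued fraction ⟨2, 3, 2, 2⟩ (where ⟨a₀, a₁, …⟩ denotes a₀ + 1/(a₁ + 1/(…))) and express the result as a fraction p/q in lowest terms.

39/17

Start with 2.
2 + 1/(2/1) = 2 + 1/2 = 5/2
3 + 1/(5/2) = 3 + 2/5 = 17/5
2 + 1/(17/5) = 2 + 5/17 = 39/17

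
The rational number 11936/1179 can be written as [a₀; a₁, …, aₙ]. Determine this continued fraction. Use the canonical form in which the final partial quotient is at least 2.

Repeatedly divide and take the remainder:
11936 = 10·1179 + 146, so a_0 = 10
1179 = 8·146 + 11, so a_1 = 8
146 = 13·11 + 3, so a_2 = 13
11 = 3·3 + 2, so a_3 = 3
3 = 1·2 + 1, so a_4 = 1
2 = 2·1 + 0, so a_5 = 2

[10; 8, 13, 3, 1, 2]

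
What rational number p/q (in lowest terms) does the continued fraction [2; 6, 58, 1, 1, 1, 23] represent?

Compute successive convergents:
a_0 = 2: 2/1
a_1 = 6: 13/6
a_2 = 58: 756/349
a_3 = 1: 769/355
a_4 = 1: 1525/704
a_5 = 1: 2294/1059
a_6 = 23: 54287/25061

54287/25061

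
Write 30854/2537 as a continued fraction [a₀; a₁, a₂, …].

[12; 6, 5, 3, 12, 2]

30854 ÷ 2537 → quotient 12, remainder 410
2537 ÷ 410 → quotient 6, remainder 77
410 ÷ 77 → quotient 5, remainder 25
77 ÷ 25 → quotient 3, remainder 2
25 ÷ 2 → quotient 12, remainder 1
2 ÷ 1 → quotient 2, remainder 0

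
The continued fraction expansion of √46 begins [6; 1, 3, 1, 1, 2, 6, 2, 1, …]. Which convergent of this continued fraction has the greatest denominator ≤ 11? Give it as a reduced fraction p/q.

a_0 = 6: 6/1  (≤ bound)
a_1 = 1: 7/1  (≤ bound)
a_2 = 3: 27/4  (≤ bound)
a_3 = 1: 34/5  (≤ bound)
a_4 = 1: 61/9  (≤ bound)
a_5 = 2: 156/23  (> 11, stop)

61/9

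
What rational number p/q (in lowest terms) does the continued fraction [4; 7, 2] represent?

62/15

Start with 2.
7 + 1/(2/1) = 7 + 1/2 = 15/2
4 + 1/(15/2) = 4 + 2/15 = 62/15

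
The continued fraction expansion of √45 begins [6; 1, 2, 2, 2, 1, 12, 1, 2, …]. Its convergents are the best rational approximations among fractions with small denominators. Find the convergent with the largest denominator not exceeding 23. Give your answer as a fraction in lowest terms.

114/17

List convergents until the denominator exceeds the bound:
a_0 = 6: 6/1  (≤ bound)
a_1 = 1: 7/1  (≤ bound)
a_2 = 2: 20/3  (≤ bound)
a_3 = 2: 47/7  (≤ bound)
a_4 = 2: 114/17  (≤ bound)
a_5 = 1: 161/24  (> 23, stop)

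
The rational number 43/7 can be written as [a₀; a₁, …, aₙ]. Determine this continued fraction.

⌊43/7⌋ = 6, remainder 1
⌊7/1⌋ = 7, remainder 0

[6; 7]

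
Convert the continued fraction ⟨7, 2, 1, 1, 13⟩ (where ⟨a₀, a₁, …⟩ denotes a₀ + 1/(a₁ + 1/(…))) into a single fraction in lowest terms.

503/68

Start with 13.
1 + 1/(13/1) = 1 + 1/13 = 14/13
1 + 1/(14/13) = 1 + 13/14 = 27/14
2 + 1/(27/14) = 2 + 14/27 = 68/27
7 + 1/(68/27) = 7 + 27/68 = 503/68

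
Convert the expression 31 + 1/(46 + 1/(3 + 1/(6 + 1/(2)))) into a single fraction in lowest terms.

58910/1899

Start with 2.
6 + 1/(2/1) = 6 + 1/2 = 13/2
3 + 1/(13/2) = 3 + 2/13 = 41/13
46 + 1/(41/13) = 46 + 13/41 = 1899/41
31 + 1/(1899/41) = 31 + 41/1899 = 58910/1899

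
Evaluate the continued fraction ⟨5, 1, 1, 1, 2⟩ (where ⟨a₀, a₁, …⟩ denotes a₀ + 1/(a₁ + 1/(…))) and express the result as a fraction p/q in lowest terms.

Starting at the tail and folding back:
Start with 2.
1 + 1/(2/1) = 1 + 1/2 = 3/2
1 + 1/(3/2) = 1 + 2/3 = 5/3
1 + 1/(5/3) = 1 + 3/5 = 8/5
5 + 1/(8/5) = 5 + 5/8 = 45/8

45/8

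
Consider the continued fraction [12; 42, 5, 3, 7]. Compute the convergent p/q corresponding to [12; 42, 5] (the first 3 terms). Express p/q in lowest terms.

2537/211

Start with 5.
42 + 1/(5/1) = 42 + 1/5 = 211/5
12 + 1/(211/5) = 12 + 5/211 = 2537/211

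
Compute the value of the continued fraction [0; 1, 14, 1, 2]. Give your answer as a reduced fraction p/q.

44/47

Start with 2.
1 + 1/(2/1) = 1 + 1/2 = 3/2
14 + 1/(3/2) = 14 + 2/3 = 44/3
1 + 1/(44/3) = 1 + 3/44 = 47/44
0 + 1/(47/44) = 0 + 44/47 = 44/47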